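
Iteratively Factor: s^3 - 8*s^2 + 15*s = (s - 3)*(s^2 - 5*s) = (s - 5)*(s - 3)*(s)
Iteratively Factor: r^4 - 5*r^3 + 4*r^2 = (r - 4)*(r^3 - r^2) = r*(r - 4)*(r^2 - r) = r*(r - 4)*(r - 1)*(r)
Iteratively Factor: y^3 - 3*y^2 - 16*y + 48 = (y - 3)*(y^2 - 16) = (y - 4)*(y - 3)*(y + 4)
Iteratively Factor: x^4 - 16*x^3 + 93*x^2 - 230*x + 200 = (x - 5)*(x^3 - 11*x^2 + 38*x - 40) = (x - 5)*(x - 4)*(x^2 - 7*x + 10) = (x - 5)*(x - 4)*(x - 2)*(x - 5)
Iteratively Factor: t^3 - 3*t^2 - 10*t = (t - 5)*(t^2 + 2*t) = (t - 5)*(t + 2)*(t)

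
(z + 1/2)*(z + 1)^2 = z^3 + 5*z^2/2 + 2*z + 1/2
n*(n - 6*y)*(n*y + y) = n^3*y - 6*n^2*y^2 + n^2*y - 6*n*y^2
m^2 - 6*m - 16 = (m - 8)*(m + 2)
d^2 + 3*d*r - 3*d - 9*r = (d - 3)*(d + 3*r)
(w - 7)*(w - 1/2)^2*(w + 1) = w^4 - 7*w^3 - 3*w^2/4 + 11*w/2 - 7/4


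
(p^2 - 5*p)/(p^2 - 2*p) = (p - 5)/(p - 2)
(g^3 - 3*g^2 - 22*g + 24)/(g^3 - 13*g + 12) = (g - 6)/(g - 3)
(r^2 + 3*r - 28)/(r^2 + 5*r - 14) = (r - 4)/(r - 2)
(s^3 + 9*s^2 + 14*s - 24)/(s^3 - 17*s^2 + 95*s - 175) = (s^3 + 9*s^2 + 14*s - 24)/(s^3 - 17*s^2 + 95*s - 175)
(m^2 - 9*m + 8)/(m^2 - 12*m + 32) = (m - 1)/(m - 4)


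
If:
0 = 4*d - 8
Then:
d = 2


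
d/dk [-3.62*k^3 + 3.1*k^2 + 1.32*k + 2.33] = -10.86*k^2 + 6.2*k + 1.32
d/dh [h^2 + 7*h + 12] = 2*h + 7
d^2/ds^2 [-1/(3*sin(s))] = (sin(s)^2 - 2)/(3*sin(s)^3)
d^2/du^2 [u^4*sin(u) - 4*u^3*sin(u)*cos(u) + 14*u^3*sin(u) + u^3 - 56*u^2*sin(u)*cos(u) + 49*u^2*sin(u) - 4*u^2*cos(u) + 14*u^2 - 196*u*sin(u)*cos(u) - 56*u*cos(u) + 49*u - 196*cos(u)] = -u^4*sin(u) - 14*u^3*sin(u) + 8*u^3*sin(2*u) + 8*u^3*cos(u) - 37*u^2*sin(u) + 112*u^2*sin(2*u) + 88*u^2*cos(u) - 24*u^2*cos(2*u) + 100*u*sin(u) + 380*u*sin(2*u) + 252*u*cos(u) - 224*u*cos(2*u) + 6*u + 210*sin(u) - 56*sin(2*u) + 188*cos(u) - 392*cos(2*u) + 28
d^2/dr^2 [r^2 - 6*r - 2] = 2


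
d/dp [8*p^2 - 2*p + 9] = 16*p - 2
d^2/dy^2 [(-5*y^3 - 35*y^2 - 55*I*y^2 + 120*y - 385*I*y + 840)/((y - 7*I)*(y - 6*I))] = (y^3*(2940 - 1680*I) + y^2*(-3780 - 30240*I) + y*(-22680 - 162540*I) - 757260 - 325080*I)/(y^6 - 39*I*y^5 - 633*y^4 + 5473*I*y^3 + 26586*y^2 - 68796*I*y - 74088)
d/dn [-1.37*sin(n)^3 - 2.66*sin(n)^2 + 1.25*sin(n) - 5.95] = (-4.11*sin(n)^2 - 5.32*sin(n) + 1.25)*cos(n)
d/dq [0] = 0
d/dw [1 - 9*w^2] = -18*w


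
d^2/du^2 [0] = 0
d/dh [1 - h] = -1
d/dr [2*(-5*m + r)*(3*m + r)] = -4*m + 4*r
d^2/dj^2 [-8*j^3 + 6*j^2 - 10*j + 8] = 12 - 48*j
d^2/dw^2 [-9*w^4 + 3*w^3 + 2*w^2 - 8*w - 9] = -108*w^2 + 18*w + 4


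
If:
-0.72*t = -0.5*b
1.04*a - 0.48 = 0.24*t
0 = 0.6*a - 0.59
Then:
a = 0.98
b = 3.26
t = 2.26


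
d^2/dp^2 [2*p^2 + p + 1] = 4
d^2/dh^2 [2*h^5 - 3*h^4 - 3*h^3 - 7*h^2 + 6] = 40*h^3 - 36*h^2 - 18*h - 14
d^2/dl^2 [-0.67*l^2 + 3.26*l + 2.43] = -1.34000000000000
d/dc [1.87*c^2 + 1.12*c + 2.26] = 3.74*c + 1.12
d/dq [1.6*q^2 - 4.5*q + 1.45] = 3.2*q - 4.5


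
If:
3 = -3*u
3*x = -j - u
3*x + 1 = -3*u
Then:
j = -1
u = -1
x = 2/3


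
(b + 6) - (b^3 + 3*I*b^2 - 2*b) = -b^3 - 3*I*b^2 + 3*b + 6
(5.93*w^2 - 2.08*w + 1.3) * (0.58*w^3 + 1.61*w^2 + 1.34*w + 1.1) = 3.4394*w^5 + 8.3409*w^4 + 5.3514*w^3 + 5.8288*w^2 - 0.546*w + 1.43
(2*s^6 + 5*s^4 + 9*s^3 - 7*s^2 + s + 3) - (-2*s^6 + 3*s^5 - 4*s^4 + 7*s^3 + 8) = 4*s^6 - 3*s^5 + 9*s^4 + 2*s^3 - 7*s^2 + s - 5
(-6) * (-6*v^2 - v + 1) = 36*v^2 + 6*v - 6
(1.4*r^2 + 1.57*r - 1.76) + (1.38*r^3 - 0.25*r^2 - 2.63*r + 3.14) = 1.38*r^3 + 1.15*r^2 - 1.06*r + 1.38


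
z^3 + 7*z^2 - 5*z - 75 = (z - 3)*(z + 5)^2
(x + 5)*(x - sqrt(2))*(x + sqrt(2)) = x^3 + 5*x^2 - 2*x - 10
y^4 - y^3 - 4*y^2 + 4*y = y*(y - 2)*(y - 1)*(y + 2)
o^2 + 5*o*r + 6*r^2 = (o + 2*r)*(o + 3*r)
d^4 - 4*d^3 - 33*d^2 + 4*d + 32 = (d - 8)*(d - 1)*(d + 1)*(d + 4)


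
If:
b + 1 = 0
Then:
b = -1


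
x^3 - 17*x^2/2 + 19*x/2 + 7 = (x - 7)*(x - 2)*(x + 1/2)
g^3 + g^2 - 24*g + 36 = (g - 3)*(g - 2)*(g + 6)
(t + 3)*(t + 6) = t^2 + 9*t + 18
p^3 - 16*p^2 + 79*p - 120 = (p - 8)*(p - 5)*(p - 3)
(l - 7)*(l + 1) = l^2 - 6*l - 7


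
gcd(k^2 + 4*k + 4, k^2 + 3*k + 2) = k + 2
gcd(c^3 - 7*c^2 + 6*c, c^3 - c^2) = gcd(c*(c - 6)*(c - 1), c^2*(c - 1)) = c^2 - c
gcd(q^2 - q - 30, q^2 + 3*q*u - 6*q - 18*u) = q - 6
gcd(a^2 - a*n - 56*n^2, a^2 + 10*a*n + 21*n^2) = a + 7*n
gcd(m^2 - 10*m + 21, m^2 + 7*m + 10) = 1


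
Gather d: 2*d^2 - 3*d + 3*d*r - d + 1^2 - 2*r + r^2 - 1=2*d^2 + d*(3*r - 4) + r^2 - 2*r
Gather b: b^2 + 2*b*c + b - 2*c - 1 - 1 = b^2 + b*(2*c + 1) - 2*c - 2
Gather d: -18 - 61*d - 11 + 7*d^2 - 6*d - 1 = 7*d^2 - 67*d - 30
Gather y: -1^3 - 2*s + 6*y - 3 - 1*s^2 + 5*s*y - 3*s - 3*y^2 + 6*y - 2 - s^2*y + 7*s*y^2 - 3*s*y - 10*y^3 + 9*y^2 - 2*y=-s^2 - 5*s - 10*y^3 + y^2*(7*s + 6) + y*(-s^2 + 2*s + 10) - 6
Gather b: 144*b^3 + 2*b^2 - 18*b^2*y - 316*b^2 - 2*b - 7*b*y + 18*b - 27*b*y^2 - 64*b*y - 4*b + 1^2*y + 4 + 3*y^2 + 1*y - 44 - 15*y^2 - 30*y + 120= 144*b^3 + b^2*(-18*y - 314) + b*(-27*y^2 - 71*y + 12) - 12*y^2 - 28*y + 80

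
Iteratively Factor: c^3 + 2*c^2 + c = (c + 1)*(c^2 + c) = (c + 1)^2*(c)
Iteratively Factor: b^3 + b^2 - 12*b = (b)*(b^2 + b - 12) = b*(b + 4)*(b - 3)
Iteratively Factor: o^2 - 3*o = (o - 3)*(o)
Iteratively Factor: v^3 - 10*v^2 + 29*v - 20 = (v - 4)*(v^2 - 6*v + 5) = (v - 5)*(v - 4)*(v - 1)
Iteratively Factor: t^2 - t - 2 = (t + 1)*(t - 2)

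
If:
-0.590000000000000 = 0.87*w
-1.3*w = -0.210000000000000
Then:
No Solution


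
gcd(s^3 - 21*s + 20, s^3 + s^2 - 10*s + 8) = s - 1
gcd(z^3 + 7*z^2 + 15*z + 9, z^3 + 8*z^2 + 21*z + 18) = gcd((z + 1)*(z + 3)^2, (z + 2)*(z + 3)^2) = z^2 + 6*z + 9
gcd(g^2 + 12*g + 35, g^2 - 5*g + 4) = 1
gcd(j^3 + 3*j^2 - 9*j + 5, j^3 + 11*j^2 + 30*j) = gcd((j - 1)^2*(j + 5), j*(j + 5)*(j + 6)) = j + 5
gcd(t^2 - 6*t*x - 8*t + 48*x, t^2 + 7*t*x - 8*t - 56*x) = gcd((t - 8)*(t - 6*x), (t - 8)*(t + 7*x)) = t - 8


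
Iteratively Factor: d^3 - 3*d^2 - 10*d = (d)*(d^2 - 3*d - 10) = d*(d - 5)*(d + 2)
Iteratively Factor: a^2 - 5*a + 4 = (a - 4)*(a - 1)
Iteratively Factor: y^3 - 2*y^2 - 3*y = (y + 1)*(y^2 - 3*y) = (y - 3)*(y + 1)*(y)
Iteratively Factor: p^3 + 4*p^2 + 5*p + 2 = (p + 2)*(p^2 + 2*p + 1) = (p + 1)*(p + 2)*(p + 1)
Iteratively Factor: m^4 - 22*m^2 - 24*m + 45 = (m - 5)*(m^3 + 5*m^2 + 3*m - 9) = (m - 5)*(m + 3)*(m^2 + 2*m - 3) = (m - 5)*(m - 1)*(m + 3)*(m + 3)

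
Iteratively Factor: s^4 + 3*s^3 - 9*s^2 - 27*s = (s + 3)*(s^3 - 9*s) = s*(s + 3)*(s^2 - 9) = s*(s - 3)*(s + 3)*(s + 3)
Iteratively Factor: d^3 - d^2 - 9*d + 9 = (d - 3)*(d^2 + 2*d - 3) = (d - 3)*(d + 3)*(d - 1)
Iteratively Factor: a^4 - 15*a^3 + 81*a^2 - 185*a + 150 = (a - 3)*(a^3 - 12*a^2 + 45*a - 50) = (a - 5)*(a - 3)*(a^2 - 7*a + 10) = (a - 5)*(a - 3)*(a - 2)*(a - 5)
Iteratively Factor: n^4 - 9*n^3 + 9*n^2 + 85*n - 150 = (n + 3)*(n^3 - 12*n^2 + 45*n - 50) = (n - 5)*(n + 3)*(n^2 - 7*n + 10) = (n - 5)^2*(n + 3)*(n - 2)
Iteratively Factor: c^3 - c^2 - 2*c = (c + 1)*(c^2 - 2*c) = c*(c + 1)*(c - 2)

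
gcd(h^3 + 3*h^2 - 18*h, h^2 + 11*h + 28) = 1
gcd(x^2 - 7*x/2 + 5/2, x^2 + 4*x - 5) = x - 1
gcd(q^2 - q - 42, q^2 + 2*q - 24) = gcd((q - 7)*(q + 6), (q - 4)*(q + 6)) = q + 6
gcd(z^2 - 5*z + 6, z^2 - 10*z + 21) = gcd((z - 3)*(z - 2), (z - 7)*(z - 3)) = z - 3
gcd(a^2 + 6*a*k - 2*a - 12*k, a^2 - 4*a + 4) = a - 2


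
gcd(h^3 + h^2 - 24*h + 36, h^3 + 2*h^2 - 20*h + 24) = h^2 + 4*h - 12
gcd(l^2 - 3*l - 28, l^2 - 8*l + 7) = l - 7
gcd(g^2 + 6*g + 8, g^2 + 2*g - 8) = g + 4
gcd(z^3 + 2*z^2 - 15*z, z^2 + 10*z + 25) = z + 5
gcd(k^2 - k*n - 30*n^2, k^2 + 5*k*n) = k + 5*n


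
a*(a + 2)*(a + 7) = a^3 + 9*a^2 + 14*a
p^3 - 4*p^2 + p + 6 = (p - 3)*(p - 2)*(p + 1)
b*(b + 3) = b^2 + 3*b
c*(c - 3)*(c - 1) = c^3 - 4*c^2 + 3*c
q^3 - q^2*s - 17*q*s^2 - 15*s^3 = (q - 5*s)*(q + s)*(q + 3*s)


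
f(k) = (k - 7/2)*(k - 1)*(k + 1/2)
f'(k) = (k - 7/2)*(k - 1) + (k - 7/2)*(k + 1/2) + (k - 1)*(k + 1/2) = 3*k^2 - 8*k + 5/4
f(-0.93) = -3.68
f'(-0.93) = 11.28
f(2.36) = -4.43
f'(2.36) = -0.92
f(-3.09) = -69.81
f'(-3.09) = 54.61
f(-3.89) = -122.50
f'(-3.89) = 77.77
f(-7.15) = -577.20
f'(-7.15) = 211.82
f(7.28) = 184.68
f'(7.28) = 102.01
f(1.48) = -1.92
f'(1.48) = -4.02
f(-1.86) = -20.85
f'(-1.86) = 26.51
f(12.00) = 1168.75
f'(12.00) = 337.25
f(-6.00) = -365.75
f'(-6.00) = 157.25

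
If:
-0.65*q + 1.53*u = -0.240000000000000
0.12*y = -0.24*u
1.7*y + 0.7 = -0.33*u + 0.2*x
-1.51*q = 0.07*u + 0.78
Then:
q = -0.50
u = -0.37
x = 9.16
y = 0.74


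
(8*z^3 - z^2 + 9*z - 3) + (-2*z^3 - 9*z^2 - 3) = 6*z^3 - 10*z^2 + 9*z - 6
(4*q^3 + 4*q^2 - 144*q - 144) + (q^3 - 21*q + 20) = 5*q^3 + 4*q^2 - 165*q - 124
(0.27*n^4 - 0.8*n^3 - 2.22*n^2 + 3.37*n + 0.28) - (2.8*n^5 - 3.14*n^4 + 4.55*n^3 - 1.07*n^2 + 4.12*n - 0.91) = -2.8*n^5 + 3.41*n^4 - 5.35*n^3 - 1.15*n^2 - 0.75*n + 1.19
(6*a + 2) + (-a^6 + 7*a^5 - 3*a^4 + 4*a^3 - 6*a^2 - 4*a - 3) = -a^6 + 7*a^5 - 3*a^4 + 4*a^3 - 6*a^2 + 2*a - 1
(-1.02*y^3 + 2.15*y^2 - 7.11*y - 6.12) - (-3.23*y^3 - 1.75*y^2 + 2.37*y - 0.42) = 2.21*y^3 + 3.9*y^2 - 9.48*y - 5.7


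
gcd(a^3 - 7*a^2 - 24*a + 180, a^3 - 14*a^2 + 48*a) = a - 6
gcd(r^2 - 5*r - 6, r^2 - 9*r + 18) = r - 6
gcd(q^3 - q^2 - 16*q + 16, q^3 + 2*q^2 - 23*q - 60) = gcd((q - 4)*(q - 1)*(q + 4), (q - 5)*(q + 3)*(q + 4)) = q + 4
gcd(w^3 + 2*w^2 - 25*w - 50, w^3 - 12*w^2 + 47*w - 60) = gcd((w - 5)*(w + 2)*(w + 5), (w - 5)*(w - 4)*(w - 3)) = w - 5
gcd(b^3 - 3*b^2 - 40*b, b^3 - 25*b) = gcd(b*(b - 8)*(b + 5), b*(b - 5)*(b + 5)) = b^2 + 5*b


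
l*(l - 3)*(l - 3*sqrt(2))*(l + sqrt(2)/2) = l^4 - 5*sqrt(2)*l^3/2 - 3*l^3 - 3*l^2 + 15*sqrt(2)*l^2/2 + 9*l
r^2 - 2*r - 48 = (r - 8)*(r + 6)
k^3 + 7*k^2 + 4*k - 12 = (k - 1)*(k + 2)*(k + 6)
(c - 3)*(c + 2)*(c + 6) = c^3 + 5*c^2 - 12*c - 36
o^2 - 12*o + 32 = (o - 8)*(o - 4)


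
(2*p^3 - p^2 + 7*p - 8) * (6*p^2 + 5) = 12*p^5 - 6*p^4 + 52*p^3 - 53*p^2 + 35*p - 40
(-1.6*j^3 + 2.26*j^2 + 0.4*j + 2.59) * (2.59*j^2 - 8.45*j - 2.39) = -4.144*j^5 + 19.3734*j^4 - 14.237*j^3 - 2.0733*j^2 - 22.8415*j - 6.1901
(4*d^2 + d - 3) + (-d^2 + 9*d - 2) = 3*d^2 + 10*d - 5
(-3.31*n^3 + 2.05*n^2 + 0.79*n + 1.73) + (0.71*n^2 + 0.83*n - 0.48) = -3.31*n^3 + 2.76*n^2 + 1.62*n + 1.25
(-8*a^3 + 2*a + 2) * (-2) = 16*a^3 - 4*a - 4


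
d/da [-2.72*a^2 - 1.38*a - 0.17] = -5.44*a - 1.38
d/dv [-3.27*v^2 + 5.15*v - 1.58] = 5.15 - 6.54*v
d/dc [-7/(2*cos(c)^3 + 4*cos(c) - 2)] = 7*(3*sin(c)^2 - 5)*sin(c)/(2*(cos(c)^3 + 2*cos(c) - 1)^2)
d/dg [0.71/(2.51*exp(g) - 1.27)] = -1.7821*exp(g)/(2.51*exp(g) - 1.27)^2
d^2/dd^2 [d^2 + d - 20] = 2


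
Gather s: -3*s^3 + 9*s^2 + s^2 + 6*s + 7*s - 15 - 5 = -3*s^3 + 10*s^2 + 13*s - 20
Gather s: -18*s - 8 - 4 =-18*s - 12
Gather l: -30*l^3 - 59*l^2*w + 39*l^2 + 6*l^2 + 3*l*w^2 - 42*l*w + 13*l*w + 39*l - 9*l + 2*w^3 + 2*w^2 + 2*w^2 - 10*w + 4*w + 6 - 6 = -30*l^3 + l^2*(45 - 59*w) + l*(3*w^2 - 29*w + 30) + 2*w^3 + 4*w^2 - 6*w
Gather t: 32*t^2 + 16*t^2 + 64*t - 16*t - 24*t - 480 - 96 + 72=48*t^2 + 24*t - 504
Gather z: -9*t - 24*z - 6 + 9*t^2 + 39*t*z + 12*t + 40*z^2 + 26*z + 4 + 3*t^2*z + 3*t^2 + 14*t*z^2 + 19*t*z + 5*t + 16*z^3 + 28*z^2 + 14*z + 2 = 12*t^2 + 8*t + 16*z^3 + z^2*(14*t + 68) + z*(3*t^2 + 58*t + 16)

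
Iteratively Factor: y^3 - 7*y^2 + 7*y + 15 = (y - 3)*(y^2 - 4*y - 5) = (y - 5)*(y - 3)*(y + 1)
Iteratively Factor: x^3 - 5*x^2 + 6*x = (x)*(x^2 - 5*x + 6) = x*(x - 2)*(x - 3)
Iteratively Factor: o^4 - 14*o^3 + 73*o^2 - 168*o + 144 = (o - 3)*(o^3 - 11*o^2 + 40*o - 48) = (o - 4)*(o - 3)*(o^2 - 7*o + 12) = (o - 4)*(o - 3)^2*(o - 4)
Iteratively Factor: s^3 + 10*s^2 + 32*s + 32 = (s + 4)*(s^2 + 6*s + 8) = (s + 2)*(s + 4)*(s + 4)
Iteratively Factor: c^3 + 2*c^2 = (c + 2)*(c^2) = c*(c + 2)*(c)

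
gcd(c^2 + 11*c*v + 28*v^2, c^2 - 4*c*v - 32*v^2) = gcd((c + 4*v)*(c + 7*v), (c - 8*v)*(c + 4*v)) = c + 4*v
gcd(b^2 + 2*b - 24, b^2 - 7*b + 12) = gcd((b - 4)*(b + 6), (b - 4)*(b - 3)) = b - 4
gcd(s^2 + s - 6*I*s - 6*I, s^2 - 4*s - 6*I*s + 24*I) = s - 6*I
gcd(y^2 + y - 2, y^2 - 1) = y - 1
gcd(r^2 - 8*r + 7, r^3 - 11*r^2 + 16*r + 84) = r - 7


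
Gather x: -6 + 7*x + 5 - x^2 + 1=-x^2 + 7*x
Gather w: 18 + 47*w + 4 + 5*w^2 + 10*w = 5*w^2 + 57*w + 22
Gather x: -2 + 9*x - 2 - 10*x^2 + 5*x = -10*x^2 + 14*x - 4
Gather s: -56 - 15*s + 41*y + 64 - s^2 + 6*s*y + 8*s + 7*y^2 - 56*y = -s^2 + s*(6*y - 7) + 7*y^2 - 15*y + 8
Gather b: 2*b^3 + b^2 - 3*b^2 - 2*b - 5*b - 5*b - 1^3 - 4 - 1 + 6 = 2*b^3 - 2*b^2 - 12*b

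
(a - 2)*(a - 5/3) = a^2 - 11*a/3 + 10/3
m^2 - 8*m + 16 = (m - 4)^2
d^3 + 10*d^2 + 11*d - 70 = (d - 2)*(d + 5)*(d + 7)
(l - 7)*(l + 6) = l^2 - l - 42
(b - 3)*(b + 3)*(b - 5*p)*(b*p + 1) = b^4*p - 5*b^3*p^2 + b^3 - 14*b^2*p + 45*b*p^2 - 9*b + 45*p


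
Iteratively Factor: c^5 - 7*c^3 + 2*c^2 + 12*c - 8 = (c - 1)*(c^4 + c^3 - 6*c^2 - 4*c + 8) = (c - 1)^2*(c^3 + 2*c^2 - 4*c - 8) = (c - 1)^2*(c + 2)*(c^2 - 4) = (c - 2)*(c - 1)^2*(c + 2)*(c + 2)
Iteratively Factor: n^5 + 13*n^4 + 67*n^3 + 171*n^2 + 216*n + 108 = (n + 3)*(n^4 + 10*n^3 + 37*n^2 + 60*n + 36) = (n + 2)*(n + 3)*(n^3 + 8*n^2 + 21*n + 18) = (n + 2)*(n + 3)^2*(n^2 + 5*n + 6) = (n + 2)*(n + 3)^3*(n + 2)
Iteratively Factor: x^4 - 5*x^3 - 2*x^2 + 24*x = (x)*(x^3 - 5*x^2 - 2*x + 24) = x*(x - 3)*(x^2 - 2*x - 8) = x*(x - 4)*(x - 3)*(x + 2)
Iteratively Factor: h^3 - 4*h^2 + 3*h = (h)*(h^2 - 4*h + 3) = h*(h - 3)*(h - 1)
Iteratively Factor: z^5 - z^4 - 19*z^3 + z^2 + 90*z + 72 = (z - 3)*(z^4 + 2*z^3 - 13*z^2 - 38*z - 24) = (z - 3)*(z + 1)*(z^3 + z^2 - 14*z - 24) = (z - 3)*(z + 1)*(z + 2)*(z^2 - z - 12) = (z - 3)*(z + 1)*(z + 2)*(z + 3)*(z - 4)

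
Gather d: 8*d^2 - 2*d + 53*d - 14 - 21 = 8*d^2 + 51*d - 35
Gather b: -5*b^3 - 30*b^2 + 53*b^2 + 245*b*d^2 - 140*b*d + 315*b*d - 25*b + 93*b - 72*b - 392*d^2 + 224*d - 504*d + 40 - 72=-5*b^3 + 23*b^2 + b*(245*d^2 + 175*d - 4) - 392*d^2 - 280*d - 32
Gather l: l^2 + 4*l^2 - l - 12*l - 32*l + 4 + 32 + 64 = 5*l^2 - 45*l + 100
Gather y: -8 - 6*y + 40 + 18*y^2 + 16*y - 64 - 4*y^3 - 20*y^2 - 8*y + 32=-4*y^3 - 2*y^2 + 2*y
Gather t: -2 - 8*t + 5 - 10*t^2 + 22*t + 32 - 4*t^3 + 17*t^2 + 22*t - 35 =-4*t^3 + 7*t^2 + 36*t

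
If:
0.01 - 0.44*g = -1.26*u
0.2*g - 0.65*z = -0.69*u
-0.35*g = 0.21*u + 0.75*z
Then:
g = 0.01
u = -0.00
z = -0.00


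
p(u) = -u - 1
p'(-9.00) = -1.00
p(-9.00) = 8.00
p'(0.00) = -1.00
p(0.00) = -1.00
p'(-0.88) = -1.00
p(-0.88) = -0.12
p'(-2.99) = -1.00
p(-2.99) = 1.99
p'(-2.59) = -1.00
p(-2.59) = 1.59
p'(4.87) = -1.00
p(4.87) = -5.87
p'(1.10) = -1.00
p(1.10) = -2.10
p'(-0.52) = -1.00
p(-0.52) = -0.48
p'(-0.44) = -1.00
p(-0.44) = -0.56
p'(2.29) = -1.00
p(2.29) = -3.29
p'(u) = -1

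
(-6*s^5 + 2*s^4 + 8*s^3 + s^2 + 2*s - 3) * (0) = 0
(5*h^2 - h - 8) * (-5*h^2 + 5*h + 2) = -25*h^4 + 30*h^3 + 45*h^2 - 42*h - 16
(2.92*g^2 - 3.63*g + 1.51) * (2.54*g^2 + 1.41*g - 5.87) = 7.4168*g^4 - 5.103*g^3 - 18.4233*g^2 + 23.4372*g - 8.8637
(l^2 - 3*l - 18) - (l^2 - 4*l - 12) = l - 6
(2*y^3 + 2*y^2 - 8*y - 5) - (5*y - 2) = 2*y^3 + 2*y^2 - 13*y - 3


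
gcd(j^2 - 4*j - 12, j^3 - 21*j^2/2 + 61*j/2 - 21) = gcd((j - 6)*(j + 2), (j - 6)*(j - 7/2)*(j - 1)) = j - 6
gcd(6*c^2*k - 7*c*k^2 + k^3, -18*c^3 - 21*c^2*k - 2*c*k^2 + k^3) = 6*c - k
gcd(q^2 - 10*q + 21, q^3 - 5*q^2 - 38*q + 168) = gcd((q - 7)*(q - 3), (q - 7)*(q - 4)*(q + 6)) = q - 7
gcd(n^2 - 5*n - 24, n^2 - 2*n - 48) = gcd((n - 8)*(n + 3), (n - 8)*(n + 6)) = n - 8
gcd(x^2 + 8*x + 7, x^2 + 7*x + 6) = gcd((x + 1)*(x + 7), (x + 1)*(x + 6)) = x + 1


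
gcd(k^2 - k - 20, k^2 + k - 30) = k - 5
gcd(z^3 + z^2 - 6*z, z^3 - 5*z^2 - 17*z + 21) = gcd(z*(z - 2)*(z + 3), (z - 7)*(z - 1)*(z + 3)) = z + 3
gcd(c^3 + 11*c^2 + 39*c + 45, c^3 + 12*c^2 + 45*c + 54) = c^2 + 6*c + 9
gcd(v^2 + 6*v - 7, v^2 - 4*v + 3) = v - 1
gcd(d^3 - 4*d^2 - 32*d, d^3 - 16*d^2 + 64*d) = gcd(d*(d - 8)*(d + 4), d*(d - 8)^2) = d^2 - 8*d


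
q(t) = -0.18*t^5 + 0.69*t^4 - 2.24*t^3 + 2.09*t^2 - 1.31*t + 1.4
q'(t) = -0.9*t^4 + 2.76*t^3 - 6.72*t^2 + 4.18*t - 1.31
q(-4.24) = 684.94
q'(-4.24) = -641.10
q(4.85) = -312.60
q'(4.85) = -322.21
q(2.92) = -28.42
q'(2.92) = -43.12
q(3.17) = -41.05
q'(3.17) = -58.55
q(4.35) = -182.43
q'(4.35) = -205.36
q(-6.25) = 3407.57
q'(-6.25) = -2337.05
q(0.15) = 1.24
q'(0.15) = -0.83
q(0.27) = 1.16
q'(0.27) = -0.62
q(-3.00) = 184.25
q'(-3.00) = -221.75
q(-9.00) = 16971.35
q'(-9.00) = -8500.19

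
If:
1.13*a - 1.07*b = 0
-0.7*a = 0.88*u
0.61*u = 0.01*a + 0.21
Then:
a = -0.42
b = -0.45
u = 0.34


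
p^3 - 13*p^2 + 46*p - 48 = (p - 8)*(p - 3)*(p - 2)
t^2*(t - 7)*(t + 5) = t^4 - 2*t^3 - 35*t^2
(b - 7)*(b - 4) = b^2 - 11*b + 28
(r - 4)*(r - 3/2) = r^2 - 11*r/2 + 6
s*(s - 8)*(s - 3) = s^3 - 11*s^2 + 24*s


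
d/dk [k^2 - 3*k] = 2*k - 3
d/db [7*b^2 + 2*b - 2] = 14*b + 2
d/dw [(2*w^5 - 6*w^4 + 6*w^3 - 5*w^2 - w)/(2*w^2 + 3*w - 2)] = (12*w^6 - 62*w^4 + 84*w^3 - 49*w^2 + 20*w + 2)/(4*w^4 + 12*w^3 + w^2 - 12*w + 4)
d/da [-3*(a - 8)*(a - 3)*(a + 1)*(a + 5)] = -12*a^3 + 45*a^2 + 222*a - 267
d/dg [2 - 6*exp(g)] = -6*exp(g)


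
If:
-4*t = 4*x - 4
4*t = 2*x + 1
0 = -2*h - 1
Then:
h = -1/2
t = 1/2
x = 1/2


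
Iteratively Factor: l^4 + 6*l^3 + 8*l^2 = (l)*(l^3 + 6*l^2 + 8*l) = l^2*(l^2 + 6*l + 8) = l^2*(l + 4)*(l + 2)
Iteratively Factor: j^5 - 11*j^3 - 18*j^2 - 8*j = (j - 4)*(j^4 + 4*j^3 + 5*j^2 + 2*j) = (j - 4)*(j + 2)*(j^3 + 2*j^2 + j) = (j - 4)*(j + 1)*(j + 2)*(j^2 + j) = j*(j - 4)*(j + 1)*(j + 2)*(j + 1)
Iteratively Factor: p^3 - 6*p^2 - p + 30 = (p + 2)*(p^2 - 8*p + 15) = (p - 5)*(p + 2)*(p - 3)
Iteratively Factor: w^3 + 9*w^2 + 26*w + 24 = (w + 2)*(w^2 + 7*w + 12) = (w + 2)*(w + 3)*(w + 4)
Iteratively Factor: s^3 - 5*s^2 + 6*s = (s - 2)*(s^2 - 3*s) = s*(s - 2)*(s - 3)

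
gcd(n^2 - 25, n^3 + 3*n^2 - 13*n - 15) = n + 5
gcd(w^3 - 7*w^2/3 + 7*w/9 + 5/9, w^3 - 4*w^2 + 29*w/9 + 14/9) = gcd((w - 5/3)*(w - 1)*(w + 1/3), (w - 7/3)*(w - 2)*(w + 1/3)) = w + 1/3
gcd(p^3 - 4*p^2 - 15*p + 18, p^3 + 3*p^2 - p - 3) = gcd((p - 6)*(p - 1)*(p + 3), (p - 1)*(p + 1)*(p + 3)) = p^2 + 2*p - 3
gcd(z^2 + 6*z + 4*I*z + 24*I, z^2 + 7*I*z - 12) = z + 4*I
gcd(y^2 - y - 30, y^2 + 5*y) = y + 5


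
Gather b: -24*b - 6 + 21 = 15 - 24*b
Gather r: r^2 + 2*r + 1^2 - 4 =r^2 + 2*r - 3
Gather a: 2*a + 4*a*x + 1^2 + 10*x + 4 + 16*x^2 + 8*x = a*(4*x + 2) + 16*x^2 + 18*x + 5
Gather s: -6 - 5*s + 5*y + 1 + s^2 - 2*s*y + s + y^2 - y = s^2 + s*(-2*y - 4) + y^2 + 4*y - 5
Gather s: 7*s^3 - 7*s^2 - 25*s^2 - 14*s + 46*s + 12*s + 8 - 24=7*s^3 - 32*s^2 + 44*s - 16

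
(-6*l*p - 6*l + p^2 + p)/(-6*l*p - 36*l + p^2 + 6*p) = (p + 1)/(p + 6)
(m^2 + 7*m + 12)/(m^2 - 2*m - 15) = (m + 4)/(m - 5)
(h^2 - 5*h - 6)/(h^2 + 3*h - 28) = (h^2 - 5*h - 6)/(h^2 + 3*h - 28)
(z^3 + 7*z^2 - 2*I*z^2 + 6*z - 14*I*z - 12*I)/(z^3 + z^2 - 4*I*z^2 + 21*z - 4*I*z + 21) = (z^2 + 2*z*(3 - I) - 12*I)/(z^2 - 4*I*z + 21)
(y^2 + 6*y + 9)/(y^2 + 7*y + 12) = (y + 3)/(y + 4)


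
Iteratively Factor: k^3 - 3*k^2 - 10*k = (k - 5)*(k^2 + 2*k) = (k - 5)*(k + 2)*(k)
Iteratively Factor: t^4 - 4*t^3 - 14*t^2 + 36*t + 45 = (t - 5)*(t^3 + t^2 - 9*t - 9) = (t - 5)*(t - 3)*(t^2 + 4*t + 3) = (t - 5)*(t - 3)*(t + 1)*(t + 3)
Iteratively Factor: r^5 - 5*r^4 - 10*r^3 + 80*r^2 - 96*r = (r)*(r^4 - 5*r^3 - 10*r^2 + 80*r - 96) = r*(r - 3)*(r^3 - 2*r^2 - 16*r + 32) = r*(r - 3)*(r + 4)*(r^2 - 6*r + 8) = r*(r - 3)*(r - 2)*(r + 4)*(r - 4)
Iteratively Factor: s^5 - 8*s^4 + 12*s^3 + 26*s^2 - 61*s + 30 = (s - 5)*(s^4 - 3*s^3 - 3*s^2 + 11*s - 6) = (s - 5)*(s + 2)*(s^3 - 5*s^2 + 7*s - 3) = (s - 5)*(s - 3)*(s + 2)*(s^2 - 2*s + 1) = (s - 5)*(s - 3)*(s - 1)*(s + 2)*(s - 1)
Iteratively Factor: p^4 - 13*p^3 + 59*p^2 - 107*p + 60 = (p - 1)*(p^3 - 12*p^2 + 47*p - 60) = (p - 4)*(p - 1)*(p^2 - 8*p + 15) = (p - 4)*(p - 3)*(p - 1)*(p - 5)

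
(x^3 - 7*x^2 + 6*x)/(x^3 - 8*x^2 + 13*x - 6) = x/(x - 1)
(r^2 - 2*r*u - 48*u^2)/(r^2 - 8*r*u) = (r + 6*u)/r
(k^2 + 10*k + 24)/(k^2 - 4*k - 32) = (k + 6)/(k - 8)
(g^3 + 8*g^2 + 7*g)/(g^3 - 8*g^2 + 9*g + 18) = g*(g + 7)/(g^2 - 9*g + 18)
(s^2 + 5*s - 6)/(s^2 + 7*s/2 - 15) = 2*(s - 1)/(2*s - 5)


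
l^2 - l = l*(l - 1)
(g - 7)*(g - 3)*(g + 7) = g^3 - 3*g^2 - 49*g + 147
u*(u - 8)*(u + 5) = u^3 - 3*u^2 - 40*u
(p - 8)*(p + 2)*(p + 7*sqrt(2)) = p^3 - 6*p^2 + 7*sqrt(2)*p^2 - 42*sqrt(2)*p - 16*p - 112*sqrt(2)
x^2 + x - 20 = (x - 4)*(x + 5)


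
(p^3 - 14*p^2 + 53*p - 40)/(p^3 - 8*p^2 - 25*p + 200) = (p - 1)/(p + 5)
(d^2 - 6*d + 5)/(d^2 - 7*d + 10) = (d - 1)/(d - 2)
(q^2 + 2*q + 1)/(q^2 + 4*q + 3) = (q + 1)/(q + 3)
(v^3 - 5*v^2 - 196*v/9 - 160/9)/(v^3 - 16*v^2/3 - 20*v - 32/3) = (9*v^2 + 27*v + 20)/(3*(3*v^2 + 8*v + 4))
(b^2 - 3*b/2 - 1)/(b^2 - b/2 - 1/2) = (b - 2)/(b - 1)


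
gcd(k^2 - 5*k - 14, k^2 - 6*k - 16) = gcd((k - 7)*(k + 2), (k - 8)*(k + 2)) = k + 2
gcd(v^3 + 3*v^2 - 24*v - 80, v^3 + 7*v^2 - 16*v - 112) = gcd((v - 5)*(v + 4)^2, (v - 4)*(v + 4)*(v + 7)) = v + 4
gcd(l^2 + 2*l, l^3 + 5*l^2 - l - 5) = 1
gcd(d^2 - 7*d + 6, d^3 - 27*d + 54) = 1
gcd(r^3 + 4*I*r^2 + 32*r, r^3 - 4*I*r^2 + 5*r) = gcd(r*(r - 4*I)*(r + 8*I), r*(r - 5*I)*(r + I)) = r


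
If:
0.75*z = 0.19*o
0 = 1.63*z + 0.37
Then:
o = -0.90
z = -0.23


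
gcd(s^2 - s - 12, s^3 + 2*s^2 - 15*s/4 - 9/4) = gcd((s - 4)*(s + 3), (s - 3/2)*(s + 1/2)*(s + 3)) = s + 3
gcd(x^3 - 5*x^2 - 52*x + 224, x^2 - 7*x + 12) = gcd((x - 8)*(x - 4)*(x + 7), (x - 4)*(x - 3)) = x - 4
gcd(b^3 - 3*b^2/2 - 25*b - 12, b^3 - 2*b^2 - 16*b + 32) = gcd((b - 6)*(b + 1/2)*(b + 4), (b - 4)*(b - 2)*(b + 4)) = b + 4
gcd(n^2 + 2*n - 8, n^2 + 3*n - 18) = 1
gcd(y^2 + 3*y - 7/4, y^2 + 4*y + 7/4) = y + 7/2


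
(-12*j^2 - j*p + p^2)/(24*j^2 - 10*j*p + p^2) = (3*j + p)/(-6*j + p)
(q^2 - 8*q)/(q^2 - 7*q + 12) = q*(q - 8)/(q^2 - 7*q + 12)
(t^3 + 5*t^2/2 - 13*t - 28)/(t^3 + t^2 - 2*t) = (t^2 + t/2 - 14)/(t*(t - 1))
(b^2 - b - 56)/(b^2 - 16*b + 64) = (b + 7)/(b - 8)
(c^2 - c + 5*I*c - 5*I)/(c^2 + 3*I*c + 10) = (c - 1)/(c - 2*I)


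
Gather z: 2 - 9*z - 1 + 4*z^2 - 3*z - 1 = 4*z^2 - 12*z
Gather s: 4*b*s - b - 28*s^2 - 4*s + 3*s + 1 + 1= -b - 28*s^2 + s*(4*b - 1) + 2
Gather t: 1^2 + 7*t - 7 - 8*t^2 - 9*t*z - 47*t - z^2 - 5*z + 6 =-8*t^2 + t*(-9*z - 40) - z^2 - 5*z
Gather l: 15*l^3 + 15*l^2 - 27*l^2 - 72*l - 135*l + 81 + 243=15*l^3 - 12*l^2 - 207*l + 324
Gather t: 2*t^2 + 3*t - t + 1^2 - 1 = 2*t^2 + 2*t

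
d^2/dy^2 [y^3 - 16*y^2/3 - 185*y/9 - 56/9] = 6*y - 32/3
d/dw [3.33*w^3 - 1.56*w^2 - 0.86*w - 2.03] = 9.99*w^2 - 3.12*w - 0.86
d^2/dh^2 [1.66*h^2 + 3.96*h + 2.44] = 3.32000000000000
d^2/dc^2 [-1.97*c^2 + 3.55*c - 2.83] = -3.94000000000000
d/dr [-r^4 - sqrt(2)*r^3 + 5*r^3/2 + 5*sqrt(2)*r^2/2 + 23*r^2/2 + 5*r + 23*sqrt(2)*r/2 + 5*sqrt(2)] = -4*r^3 - 3*sqrt(2)*r^2 + 15*r^2/2 + 5*sqrt(2)*r + 23*r + 5 + 23*sqrt(2)/2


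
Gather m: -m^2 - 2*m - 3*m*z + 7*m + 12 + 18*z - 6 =-m^2 + m*(5 - 3*z) + 18*z + 6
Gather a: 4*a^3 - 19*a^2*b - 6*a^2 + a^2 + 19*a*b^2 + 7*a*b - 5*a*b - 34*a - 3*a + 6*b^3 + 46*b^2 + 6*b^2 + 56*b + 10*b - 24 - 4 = 4*a^3 + a^2*(-19*b - 5) + a*(19*b^2 + 2*b - 37) + 6*b^3 + 52*b^2 + 66*b - 28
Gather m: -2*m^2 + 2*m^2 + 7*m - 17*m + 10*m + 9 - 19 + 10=0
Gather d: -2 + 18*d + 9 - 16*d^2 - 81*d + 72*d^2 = 56*d^2 - 63*d + 7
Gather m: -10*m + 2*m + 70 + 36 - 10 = 96 - 8*m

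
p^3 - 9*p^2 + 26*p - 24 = (p - 4)*(p - 3)*(p - 2)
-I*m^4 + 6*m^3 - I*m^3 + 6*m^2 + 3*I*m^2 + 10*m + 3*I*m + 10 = (m - I)*(m + 2*I)*(m + 5*I)*(-I*m - I)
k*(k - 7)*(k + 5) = k^3 - 2*k^2 - 35*k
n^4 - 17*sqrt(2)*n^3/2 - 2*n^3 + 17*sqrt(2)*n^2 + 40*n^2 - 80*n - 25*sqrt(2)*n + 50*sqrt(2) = (n - 2)*(n - 5*sqrt(2))*(n - 5*sqrt(2)/2)*(n - sqrt(2))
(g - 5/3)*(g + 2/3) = g^2 - g - 10/9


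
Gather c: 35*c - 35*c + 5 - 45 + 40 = 0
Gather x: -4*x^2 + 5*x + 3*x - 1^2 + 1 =-4*x^2 + 8*x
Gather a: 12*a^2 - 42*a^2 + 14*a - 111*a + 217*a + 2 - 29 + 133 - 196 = -30*a^2 + 120*a - 90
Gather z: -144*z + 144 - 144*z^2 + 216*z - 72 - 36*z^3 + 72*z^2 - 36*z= -36*z^3 - 72*z^2 + 36*z + 72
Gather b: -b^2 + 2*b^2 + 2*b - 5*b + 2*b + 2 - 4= b^2 - b - 2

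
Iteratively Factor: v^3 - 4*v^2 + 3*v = (v)*(v^2 - 4*v + 3) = v*(v - 3)*(v - 1)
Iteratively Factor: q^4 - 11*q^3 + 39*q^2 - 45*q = (q - 5)*(q^3 - 6*q^2 + 9*q) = (q - 5)*(q - 3)*(q^2 - 3*q) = q*(q - 5)*(q - 3)*(q - 3)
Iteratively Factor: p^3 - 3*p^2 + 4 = (p - 2)*(p^2 - p - 2) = (p - 2)*(p + 1)*(p - 2)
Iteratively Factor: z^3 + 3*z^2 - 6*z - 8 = (z - 2)*(z^2 + 5*z + 4) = (z - 2)*(z + 1)*(z + 4)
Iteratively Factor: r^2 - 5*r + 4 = (r - 1)*(r - 4)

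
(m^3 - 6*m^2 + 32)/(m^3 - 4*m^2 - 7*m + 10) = (m^2 - 8*m + 16)/(m^2 - 6*m + 5)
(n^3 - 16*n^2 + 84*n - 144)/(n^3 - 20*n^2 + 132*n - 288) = (n - 4)/(n - 8)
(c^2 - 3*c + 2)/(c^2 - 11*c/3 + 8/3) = 3*(c - 2)/(3*c - 8)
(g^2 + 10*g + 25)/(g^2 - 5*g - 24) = (g^2 + 10*g + 25)/(g^2 - 5*g - 24)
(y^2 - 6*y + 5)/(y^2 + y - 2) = (y - 5)/(y + 2)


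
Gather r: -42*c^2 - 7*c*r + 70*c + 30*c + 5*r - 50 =-42*c^2 + 100*c + r*(5 - 7*c) - 50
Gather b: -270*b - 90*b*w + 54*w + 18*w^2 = b*(-90*w - 270) + 18*w^2 + 54*w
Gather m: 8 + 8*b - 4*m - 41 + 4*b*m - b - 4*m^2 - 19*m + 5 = 7*b - 4*m^2 + m*(4*b - 23) - 28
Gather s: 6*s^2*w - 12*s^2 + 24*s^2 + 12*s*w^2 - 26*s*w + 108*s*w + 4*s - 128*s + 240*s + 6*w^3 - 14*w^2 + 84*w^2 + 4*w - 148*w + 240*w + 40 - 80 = s^2*(6*w + 12) + s*(12*w^2 + 82*w + 116) + 6*w^3 + 70*w^2 + 96*w - 40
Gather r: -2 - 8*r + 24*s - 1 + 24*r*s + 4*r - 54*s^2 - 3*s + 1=r*(24*s - 4) - 54*s^2 + 21*s - 2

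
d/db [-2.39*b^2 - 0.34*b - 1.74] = -4.78*b - 0.34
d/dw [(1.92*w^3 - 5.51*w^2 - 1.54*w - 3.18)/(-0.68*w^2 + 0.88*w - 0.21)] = (-1.3056*w^4 + 3.3792*w^3 - 7.1056*w^2 - 2.0106*w + 3.1218)/(0.4624*w^4 - 1.1968*w^3 + 1.06*w^2 - 0.3696*w + 0.0441)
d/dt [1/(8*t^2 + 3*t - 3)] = (-16*t - 3)/(8*t^2 + 3*t - 3)^2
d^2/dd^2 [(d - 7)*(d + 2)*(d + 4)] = 6*d - 2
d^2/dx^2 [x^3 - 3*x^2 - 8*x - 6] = 6*x - 6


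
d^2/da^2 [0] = 0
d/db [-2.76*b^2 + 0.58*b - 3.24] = 0.58 - 5.52*b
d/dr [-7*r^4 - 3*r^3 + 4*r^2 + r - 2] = -28*r^3 - 9*r^2 + 8*r + 1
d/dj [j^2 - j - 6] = 2*j - 1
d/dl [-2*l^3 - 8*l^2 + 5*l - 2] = -6*l^2 - 16*l + 5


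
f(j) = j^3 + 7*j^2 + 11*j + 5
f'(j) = 3*j^2 + 14*j + 11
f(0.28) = 8.65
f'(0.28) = 15.16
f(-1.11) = 0.05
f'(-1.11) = -0.84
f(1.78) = 52.40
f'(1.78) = 45.43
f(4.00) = 225.00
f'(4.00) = 115.00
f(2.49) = 91.23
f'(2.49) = 64.46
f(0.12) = 6.42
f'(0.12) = 12.72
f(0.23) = 7.91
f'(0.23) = 14.38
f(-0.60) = 0.70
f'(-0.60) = 3.68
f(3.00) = 128.00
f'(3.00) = 80.00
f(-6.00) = -25.00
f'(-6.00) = 35.00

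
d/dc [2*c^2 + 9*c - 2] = 4*c + 9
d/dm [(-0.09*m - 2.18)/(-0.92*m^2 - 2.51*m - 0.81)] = (0.0828*m^2 + 0.2259*m - (0.09*m + 2.18)*(1.84*m + 2.51) + 0.0729)/(0.92*m^2 + 2.51*m + 0.81)^2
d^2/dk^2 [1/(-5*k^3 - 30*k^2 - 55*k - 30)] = 2*(3*(k + 2)*(k^3 + 6*k^2 + 11*k + 6) - (3*k^2 + 12*k + 11)^2)/(5*(k^3 + 6*k^2 + 11*k + 6)^3)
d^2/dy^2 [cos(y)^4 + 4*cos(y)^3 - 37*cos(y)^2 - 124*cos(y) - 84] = -16*sin(y)^4 - 128*sin(y)^2 + 121*cos(y) - 9*cos(3*y) + 70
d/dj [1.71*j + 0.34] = 1.71000000000000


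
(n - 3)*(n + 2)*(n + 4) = n^3 + 3*n^2 - 10*n - 24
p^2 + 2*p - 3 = (p - 1)*(p + 3)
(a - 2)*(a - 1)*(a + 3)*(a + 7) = a^4 + 7*a^3 - 7*a^2 - 43*a + 42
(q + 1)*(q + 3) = q^2 + 4*q + 3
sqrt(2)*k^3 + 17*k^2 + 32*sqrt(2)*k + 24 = (k + 2*sqrt(2))*(k + 6*sqrt(2))*(sqrt(2)*k + 1)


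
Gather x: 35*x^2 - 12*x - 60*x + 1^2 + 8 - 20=35*x^2 - 72*x - 11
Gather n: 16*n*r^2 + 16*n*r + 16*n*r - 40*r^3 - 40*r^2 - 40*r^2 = n*(16*r^2 + 32*r) - 40*r^3 - 80*r^2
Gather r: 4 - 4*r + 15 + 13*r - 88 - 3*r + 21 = 6*r - 48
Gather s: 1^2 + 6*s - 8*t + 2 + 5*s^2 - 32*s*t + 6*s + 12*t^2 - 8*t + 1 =5*s^2 + s*(12 - 32*t) + 12*t^2 - 16*t + 4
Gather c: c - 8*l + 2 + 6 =c - 8*l + 8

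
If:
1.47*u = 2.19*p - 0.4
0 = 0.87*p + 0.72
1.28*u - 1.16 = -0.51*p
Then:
No Solution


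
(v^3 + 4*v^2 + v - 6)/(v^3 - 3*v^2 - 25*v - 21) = (v^2 + v - 2)/(v^2 - 6*v - 7)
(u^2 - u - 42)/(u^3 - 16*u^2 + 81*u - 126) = (u + 6)/(u^2 - 9*u + 18)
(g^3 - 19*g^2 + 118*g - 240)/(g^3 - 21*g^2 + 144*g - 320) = (g - 6)/(g - 8)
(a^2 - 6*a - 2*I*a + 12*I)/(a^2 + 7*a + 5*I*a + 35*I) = (a^2 - 2*a*(3 + I) + 12*I)/(a^2 + a*(7 + 5*I) + 35*I)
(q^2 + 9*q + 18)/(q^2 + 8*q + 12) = (q + 3)/(q + 2)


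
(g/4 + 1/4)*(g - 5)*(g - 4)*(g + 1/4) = g^4/4 - 31*g^3/16 + 9*g^2/4 + 91*g/16 + 5/4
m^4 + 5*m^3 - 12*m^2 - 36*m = m*(m - 3)*(m + 2)*(m + 6)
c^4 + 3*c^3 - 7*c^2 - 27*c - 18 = (c - 3)*(c + 1)*(c + 2)*(c + 3)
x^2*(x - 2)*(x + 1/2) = x^4 - 3*x^3/2 - x^2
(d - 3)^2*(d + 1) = d^3 - 5*d^2 + 3*d + 9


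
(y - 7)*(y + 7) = y^2 - 49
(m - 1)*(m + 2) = m^2 + m - 2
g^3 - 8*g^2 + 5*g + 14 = (g - 7)*(g - 2)*(g + 1)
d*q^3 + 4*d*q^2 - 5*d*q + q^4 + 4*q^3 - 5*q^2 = q*(d + q)*(q - 1)*(q + 5)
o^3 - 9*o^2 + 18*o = o*(o - 6)*(o - 3)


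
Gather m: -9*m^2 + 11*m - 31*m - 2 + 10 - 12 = -9*m^2 - 20*m - 4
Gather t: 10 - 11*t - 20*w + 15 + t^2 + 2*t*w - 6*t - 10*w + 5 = t^2 + t*(2*w - 17) - 30*w + 30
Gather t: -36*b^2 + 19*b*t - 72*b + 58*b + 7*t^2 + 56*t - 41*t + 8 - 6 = -36*b^2 - 14*b + 7*t^2 + t*(19*b + 15) + 2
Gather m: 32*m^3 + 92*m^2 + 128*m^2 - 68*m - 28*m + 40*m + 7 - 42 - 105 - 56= 32*m^3 + 220*m^2 - 56*m - 196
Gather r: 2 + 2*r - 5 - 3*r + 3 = -r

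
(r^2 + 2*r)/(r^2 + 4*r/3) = 3*(r + 2)/(3*r + 4)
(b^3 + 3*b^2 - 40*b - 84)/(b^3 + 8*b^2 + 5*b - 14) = (b - 6)/(b - 1)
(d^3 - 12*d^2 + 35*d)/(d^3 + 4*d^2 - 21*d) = (d^2 - 12*d + 35)/(d^2 + 4*d - 21)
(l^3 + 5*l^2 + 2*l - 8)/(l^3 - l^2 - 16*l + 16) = (l + 2)/(l - 4)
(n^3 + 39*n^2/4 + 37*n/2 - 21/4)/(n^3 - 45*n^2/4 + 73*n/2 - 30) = (4*n^3 + 39*n^2 + 74*n - 21)/(4*n^3 - 45*n^2 + 146*n - 120)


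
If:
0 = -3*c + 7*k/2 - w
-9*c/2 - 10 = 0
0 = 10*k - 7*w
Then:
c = -20/9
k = -280/87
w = -400/87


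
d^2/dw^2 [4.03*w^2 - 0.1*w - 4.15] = 8.06000000000000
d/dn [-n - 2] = -1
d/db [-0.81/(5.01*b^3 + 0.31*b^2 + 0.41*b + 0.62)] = (12.1743*b^2 + 0.5022*b + 0.3321)/(5.01*b^3 + 0.31*b^2 + 0.41*b + 0.62)^2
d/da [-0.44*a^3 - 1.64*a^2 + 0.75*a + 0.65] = -1.32*a^2 - 3.28*a + 0.75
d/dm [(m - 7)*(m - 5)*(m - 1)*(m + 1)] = 4*m^3 - 36*m^2 + 68*m + 12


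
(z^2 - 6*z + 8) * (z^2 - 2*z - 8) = z^4 - 8*z^3 + 12*z^2 + 32*z - 64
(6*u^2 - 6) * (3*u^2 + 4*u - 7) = 18*u^4 + 24*u^3 - 60*u^2 - 24*u + 42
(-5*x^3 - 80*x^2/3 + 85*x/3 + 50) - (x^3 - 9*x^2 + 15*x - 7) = -6*x^3 - 53*x^2/3 + 40*x/3 + 57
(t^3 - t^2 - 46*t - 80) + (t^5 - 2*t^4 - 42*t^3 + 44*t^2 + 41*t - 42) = t^5 - 2*t^4 - 41*t^3 + 43*t^2 - 5*t - 122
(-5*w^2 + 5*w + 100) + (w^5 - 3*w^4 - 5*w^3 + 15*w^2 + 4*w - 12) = w^5 - 3*w^4 - 5*w^3 + 10*w^2 + 9*w + 88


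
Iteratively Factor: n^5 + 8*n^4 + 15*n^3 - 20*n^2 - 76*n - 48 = (n + 4)*(n^4 + 4*n^3 - n^2 - 16*n - 12) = (n + 2)*(n + 4)*(n^3 + 2*n^2 - 5*n - 6) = (n + 2)*(n + 3)*(n + 4)*(n^2 - n - 2) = (n + 1)*(n + 2)*(n + 3)*(n + 4)*(n - 2)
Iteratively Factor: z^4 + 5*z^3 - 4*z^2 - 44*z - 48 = (z - 3)*(z^3 + 8*z^2 + 20*z + 16) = (z - 3)*(z + 2)*(z^2 + 6*z + 8) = (z - 3)*(z + 2)*(z + 4)*(z + 2)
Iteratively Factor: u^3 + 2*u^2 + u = (u + 1)*(u^2 + u) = (u + 1)^2*(u)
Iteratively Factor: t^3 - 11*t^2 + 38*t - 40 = (t - 4)*(t^2 - 7*t + 10) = (t - 5)*(t - 4)*(t - 2)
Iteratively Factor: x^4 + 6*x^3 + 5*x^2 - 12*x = (x + 4)*(x^3 + 2*x^2 - 3*x) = (x + 3)*(x + 4)*(x^2 - x) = x*(x + 3)*(x + 4)*(x - 1)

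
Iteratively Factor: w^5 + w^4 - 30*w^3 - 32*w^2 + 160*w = (w + 4)*(w^4 - 3*w^3 - 18*w^2 + 40*w) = (w - 5)*(w + 4)*(w^3 + 2*w^2 - 8*w) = (w - 5)*(w + 4)^2*(w^2 - 2*w) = w*(w - 5)*(w + 4)^2*(w - 2)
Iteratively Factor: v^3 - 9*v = (v - 3)*(v^2 + 3*v) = (v - 3)*(v + 3)*(v)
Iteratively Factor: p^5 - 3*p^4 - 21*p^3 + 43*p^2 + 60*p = (p + 1)*(p^4 - 4*p^3 - 17*p^2 + 60*p) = (p - 5)*(p + 1)*(p^3 + p^2 - 12*p) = (p - 5)*(p + 1)*(p + 4)*(p^2 - 3*p) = (p - 5)*(p - 3)*(p + 1)*(p + 4)*(p)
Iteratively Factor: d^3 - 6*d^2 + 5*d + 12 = (d + 1)*(d^2 - 7*d + 12) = (d - 3)*(d + 1)*(d - 4)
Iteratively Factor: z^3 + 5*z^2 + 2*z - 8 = (z + 2)*(z^2 + 3*z - 4) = (z + 2)*(z + 4)*(z - 1)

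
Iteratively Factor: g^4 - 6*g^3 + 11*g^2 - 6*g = (g)*(g^3 - 6*g^2 + 11*g - 6) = g*(g - 2)*(g^2 - 4*g + 3) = g*(g - 3)*(g - 2)*(g - 1)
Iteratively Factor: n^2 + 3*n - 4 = (n + 4)*(n - 1)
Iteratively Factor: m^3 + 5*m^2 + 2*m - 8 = (m + 4)*(m^2 + m - 2) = (m - 1)*(m + 4)*(m + 2)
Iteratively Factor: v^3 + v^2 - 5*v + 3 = (v - 1)*(v^2 + 2*v - 3) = (v - 1)^2*(v + 3)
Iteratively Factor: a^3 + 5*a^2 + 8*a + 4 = (a + 1)*(a^2 + 4*a + 4) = (a + 1)*(a + 2)*(a + 2)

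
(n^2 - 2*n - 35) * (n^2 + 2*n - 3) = n^4 - 42*n^2 - 64*n + 105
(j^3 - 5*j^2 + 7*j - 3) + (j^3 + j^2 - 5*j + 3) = 2*j^3 - 4*j^2 + 2*j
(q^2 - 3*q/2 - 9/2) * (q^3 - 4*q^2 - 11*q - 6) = q^5 - 11*q^4/2 - 19*q^3/2 + 57*q^2/2 + 117*q/2 + 27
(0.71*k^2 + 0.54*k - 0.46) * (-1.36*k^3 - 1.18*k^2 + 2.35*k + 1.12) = -0.9656*k^5 - 1.5722*k^4 + 1.6569*k^3 + 2.607*k^2 - 0.4762*k - 0.5152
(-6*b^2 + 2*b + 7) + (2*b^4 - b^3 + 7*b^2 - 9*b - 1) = 2*b^4 - b^3 + b^2 - 7*b + 6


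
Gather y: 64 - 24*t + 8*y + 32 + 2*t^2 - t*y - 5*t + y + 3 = 2*t^2 - 29*t + y*(9 - t) + 99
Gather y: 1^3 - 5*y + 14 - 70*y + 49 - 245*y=64 - 320*y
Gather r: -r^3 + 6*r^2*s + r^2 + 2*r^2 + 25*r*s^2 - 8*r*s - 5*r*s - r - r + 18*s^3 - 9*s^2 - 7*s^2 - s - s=-r^3 + r^2*(6*s + 3) + r*(25*s^2 - 13*s - 2) + 18*s^3 - 16*s^2 - 2*s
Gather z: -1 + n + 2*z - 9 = n + 2*z - 10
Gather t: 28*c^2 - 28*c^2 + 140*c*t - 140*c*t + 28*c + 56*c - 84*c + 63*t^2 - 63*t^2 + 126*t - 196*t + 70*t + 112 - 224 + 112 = 0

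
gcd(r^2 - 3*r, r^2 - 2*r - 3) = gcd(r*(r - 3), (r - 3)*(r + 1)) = r - 3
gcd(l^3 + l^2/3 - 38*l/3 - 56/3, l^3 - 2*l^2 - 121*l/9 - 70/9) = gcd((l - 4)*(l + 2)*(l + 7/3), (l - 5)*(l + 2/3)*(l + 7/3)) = l + 7/3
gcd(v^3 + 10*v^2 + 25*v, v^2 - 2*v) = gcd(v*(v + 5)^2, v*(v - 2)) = v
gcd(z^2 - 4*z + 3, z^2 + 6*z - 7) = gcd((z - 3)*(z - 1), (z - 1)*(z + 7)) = z - 1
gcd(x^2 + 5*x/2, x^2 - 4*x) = x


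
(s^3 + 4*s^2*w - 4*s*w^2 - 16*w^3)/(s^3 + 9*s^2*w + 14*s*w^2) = (s^2 + 2*s*w - 8*w^2)/(s*(s + 7*w))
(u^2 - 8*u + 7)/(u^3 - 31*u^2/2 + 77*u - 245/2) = 2*(u - 1)/(2*u^2 - 17*u + 35)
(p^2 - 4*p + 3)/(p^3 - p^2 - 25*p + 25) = (p - 3)/(p^2 - 25)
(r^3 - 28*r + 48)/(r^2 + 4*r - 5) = (r^3 - 28*r + 48)/(r^2 + 4*r - 5)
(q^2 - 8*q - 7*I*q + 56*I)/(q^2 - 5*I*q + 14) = (q - 8)/(q + 2*I)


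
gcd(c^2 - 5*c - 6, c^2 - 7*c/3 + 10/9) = 1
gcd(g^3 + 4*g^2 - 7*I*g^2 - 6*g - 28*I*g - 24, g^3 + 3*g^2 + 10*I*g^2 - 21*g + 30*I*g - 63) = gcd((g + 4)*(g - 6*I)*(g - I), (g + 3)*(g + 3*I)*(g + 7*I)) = 1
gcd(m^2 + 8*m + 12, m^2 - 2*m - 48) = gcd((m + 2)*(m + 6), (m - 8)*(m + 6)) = m + 6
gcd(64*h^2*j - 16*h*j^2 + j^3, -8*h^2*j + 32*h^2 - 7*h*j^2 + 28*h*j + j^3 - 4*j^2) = 8*h - j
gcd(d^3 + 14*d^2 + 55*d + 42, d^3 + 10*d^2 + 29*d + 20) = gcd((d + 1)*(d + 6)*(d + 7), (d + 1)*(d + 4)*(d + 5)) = d + 1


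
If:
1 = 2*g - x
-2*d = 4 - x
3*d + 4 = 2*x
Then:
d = -4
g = -3/2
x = -4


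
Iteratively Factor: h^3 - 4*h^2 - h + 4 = (h + 1)*(h^2 - 5*h + 4) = (h - 4)*(h + 1)*(h - 1)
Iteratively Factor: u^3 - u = (u - 1)*(u^2 + u) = u*(u - 1)*(u + 1)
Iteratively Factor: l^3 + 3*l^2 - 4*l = (l - 1)*(l^2 + 4*l) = (l - 1)*(l + 4)*(l)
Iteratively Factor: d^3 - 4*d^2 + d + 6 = (d + 1)*(d^2 - 5*d + 6) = (d - 3)*(d + 1)*(d - 2)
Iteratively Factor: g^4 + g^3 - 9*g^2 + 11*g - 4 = (g + 4)*(g^3 - 3*g^2 + 3*g - 1) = (g - 1)*(g + 4)*(g^2 - 2*g + 1) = (g - 1)^2*(g + 4)*(g - 1)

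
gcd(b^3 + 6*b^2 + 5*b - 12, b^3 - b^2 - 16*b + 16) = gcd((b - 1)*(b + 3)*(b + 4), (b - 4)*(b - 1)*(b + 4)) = b^2 + 3*b - 4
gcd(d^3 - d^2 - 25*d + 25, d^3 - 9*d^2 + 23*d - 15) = d^2 - 6*d + 5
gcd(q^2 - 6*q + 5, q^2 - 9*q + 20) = q - 5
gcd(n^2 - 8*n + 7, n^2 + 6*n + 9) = 1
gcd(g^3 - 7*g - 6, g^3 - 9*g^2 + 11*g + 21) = g^2 - 2*g - 3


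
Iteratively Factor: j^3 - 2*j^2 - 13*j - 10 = (j - 5)*(j^2 + 3*j + 2) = (j - 5)*(j + 1)*(j + 2)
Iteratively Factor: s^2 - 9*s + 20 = (s - 4)*(s - 5)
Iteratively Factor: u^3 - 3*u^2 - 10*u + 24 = (u - 4)*(u^2 + u - 6) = (u - 4)*(u - 2)*(u + 3)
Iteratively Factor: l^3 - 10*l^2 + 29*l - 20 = (l - 4)*(l^2 - 6*l + 5) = (l - 5)*(l - 4)*(l - 1)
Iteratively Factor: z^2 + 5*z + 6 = (z + 3)*(z + 2)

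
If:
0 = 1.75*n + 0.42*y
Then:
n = -0.24*y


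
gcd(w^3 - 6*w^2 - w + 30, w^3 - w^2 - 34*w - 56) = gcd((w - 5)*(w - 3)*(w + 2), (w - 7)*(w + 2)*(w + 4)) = w + 2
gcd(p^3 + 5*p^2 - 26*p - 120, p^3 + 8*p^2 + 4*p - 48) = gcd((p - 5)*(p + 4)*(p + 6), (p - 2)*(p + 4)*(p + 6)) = p^2 + 10*p + 24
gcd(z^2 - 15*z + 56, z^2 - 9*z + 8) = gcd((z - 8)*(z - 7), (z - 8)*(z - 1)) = z - 8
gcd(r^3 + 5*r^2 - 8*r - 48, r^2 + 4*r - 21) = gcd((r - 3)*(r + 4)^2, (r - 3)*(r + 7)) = r - 3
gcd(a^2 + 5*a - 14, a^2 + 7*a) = a + 7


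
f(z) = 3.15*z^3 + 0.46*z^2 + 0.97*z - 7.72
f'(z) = 9.45*z^2 + 0.92*z + 0.97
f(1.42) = 3.60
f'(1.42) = 21.33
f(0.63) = -6.14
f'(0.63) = 5.30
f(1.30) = 1.24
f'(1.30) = 18.14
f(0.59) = -6.34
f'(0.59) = 4.80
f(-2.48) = -55.34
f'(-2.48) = 56.81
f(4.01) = 206.68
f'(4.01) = 156.62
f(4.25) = 246.52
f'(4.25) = 175.57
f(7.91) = 1587.71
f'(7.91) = 599.52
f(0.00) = -7.72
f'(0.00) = 0.97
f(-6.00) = -677.38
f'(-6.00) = 335.65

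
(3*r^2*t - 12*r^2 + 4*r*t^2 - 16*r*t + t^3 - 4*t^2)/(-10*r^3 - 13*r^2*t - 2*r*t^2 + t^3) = (-3*r*t + 12*r - t^2 + 4*t)/(10*r^2 + 3*r*t - t^2)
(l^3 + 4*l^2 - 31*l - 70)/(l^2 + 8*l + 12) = (l^2 + 2*l - 35)/(l + 6)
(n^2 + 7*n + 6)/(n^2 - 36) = (n + 1)/(n - 6)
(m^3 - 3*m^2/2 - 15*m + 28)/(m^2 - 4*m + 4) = (m^2 + m/2 - 14)/(m - 2)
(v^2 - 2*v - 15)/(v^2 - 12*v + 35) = (v + 3)/(v - 7)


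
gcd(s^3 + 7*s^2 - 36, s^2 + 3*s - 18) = s + 6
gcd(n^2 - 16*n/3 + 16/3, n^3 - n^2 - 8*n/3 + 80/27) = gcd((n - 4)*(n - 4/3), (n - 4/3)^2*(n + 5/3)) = n - 4/3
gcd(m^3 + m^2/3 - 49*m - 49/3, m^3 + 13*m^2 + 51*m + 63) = m + 7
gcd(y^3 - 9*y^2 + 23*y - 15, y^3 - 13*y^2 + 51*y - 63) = y - 3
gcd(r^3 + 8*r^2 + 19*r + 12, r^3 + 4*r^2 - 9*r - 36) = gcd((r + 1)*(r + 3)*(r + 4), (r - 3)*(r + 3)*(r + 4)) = r^2 + 7*r + 12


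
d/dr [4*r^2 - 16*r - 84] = 8*r - 16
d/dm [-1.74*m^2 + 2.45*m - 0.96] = 2.45 - 3.48*m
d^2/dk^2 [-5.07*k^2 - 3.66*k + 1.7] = -10.1400000000000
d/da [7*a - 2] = 7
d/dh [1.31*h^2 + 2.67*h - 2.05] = 2.62*h + 2.67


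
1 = 1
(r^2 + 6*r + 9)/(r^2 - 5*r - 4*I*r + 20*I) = (r^2 + 6*r + 9)/(r^2 - 5*r - 4*I*r + 20*I)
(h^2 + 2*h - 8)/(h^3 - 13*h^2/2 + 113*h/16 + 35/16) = 16*(h^2 + 2*h - 8)/(16*h^3 - 104*h^2 + 113*h + 35)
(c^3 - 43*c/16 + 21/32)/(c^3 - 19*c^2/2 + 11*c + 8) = (32*c^3 - 86*c + 21)/(16*(2*c^3 - 19*c^2 + 22*c + 16))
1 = 1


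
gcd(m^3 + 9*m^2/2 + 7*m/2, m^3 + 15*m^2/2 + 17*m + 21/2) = m^2 + 9*m/2 + 7/2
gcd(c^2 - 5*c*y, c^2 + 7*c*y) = c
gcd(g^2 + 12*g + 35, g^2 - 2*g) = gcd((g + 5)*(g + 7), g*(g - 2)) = 1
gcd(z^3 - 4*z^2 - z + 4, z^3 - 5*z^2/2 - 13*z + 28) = z - 4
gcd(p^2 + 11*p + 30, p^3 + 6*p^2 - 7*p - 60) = p + 5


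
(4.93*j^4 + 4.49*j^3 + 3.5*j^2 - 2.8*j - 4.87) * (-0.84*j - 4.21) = -4.1412*j^5 - 24.5269*j^4 - 21.8429*j^3 - 12.383*j^2 + 15.8788*j + 20.5027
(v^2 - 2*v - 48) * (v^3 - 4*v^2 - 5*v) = v^5 - 6*v^4 - 45*v^3 + 202*v^2 + 240*v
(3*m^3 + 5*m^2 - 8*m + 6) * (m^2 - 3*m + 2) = 3*m^5 - 4*m^4 - 17*m^3 + 40*m^2 - 34*m + 12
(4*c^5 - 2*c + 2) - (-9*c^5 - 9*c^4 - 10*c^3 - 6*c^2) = 13*c^5 + 9*c^4 + 10*c^3 + 6*c^2 - 2*c + 2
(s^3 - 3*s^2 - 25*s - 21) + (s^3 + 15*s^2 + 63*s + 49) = 2*s^3 + 12*s^2 + 38*s + 28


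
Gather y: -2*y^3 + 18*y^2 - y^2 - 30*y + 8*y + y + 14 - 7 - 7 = -2*y^3 + 17*y^2 - 21*y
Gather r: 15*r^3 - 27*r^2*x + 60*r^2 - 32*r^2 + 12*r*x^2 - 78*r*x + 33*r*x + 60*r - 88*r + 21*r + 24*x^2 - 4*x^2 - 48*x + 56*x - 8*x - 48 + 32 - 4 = 15*r^3 + r^2*(28 - 27*x) + r*(12*x^2 - 45*x - 7) + 20*x^2 - 20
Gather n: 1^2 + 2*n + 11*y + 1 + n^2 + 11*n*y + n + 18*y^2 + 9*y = n^2 + n*(11*y + 3) + 18*y^2 + 20*y + 2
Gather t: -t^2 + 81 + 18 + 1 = 100 - t^2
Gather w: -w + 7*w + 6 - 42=6*w - 36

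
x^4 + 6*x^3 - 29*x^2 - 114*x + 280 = (x - 4)*(x - 2)*(x + 5)*(x + 7)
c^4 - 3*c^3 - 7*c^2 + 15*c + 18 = (c - 3)^2*(c + 1)*(c + 2)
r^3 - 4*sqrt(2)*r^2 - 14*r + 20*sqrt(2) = (r - 5*sqrt(2))*(r - sqrt(2))*(r + 2*sqrt(2))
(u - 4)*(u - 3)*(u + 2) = u^3 - 5*u^2 - 2*u + 24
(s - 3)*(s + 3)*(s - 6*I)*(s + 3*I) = s^4 - 3*I*s^3 + 9*s^2 + 27*I*s - 162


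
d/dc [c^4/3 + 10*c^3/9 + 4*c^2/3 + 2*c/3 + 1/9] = 4*c^3/3 + 10*c^2/3 + 8*c/3 + 2/3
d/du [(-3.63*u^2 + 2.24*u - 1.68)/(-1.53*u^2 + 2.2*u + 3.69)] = (-4.5588*u^2 - 31.9302*u + 11.9616)/(2.3409*u^4 - 6.732*u^3 - 6.4514*u^2 + 16.236*u + 13.6161)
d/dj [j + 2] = 1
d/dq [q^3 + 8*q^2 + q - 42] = 3*q^2 + 16*q + 1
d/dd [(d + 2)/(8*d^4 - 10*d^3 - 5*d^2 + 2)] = (8*d^4 - 10*d^3 - 5*d^2 + 2*d*(d + 2)*(-16*d^2 + 15*d + 5) + 2)/(8*d^4 - 10*d^3 - 5*d^2 + 2)^2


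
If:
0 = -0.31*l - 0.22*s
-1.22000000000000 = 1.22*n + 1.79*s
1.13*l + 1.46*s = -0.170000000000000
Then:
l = 0.18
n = -0.62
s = -0.26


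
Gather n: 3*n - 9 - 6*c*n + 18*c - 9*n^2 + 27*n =18*c - 9*n^2 + n*(30 - 6*c) - 9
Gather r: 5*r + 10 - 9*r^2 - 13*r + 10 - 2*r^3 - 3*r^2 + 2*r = -2*r^3 - 12*r^2 - 6*r + 20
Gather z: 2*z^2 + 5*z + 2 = 2*z^2 + 5*z + 2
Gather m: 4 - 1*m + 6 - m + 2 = 12 - 2*m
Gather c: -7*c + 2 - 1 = 1 - 7*c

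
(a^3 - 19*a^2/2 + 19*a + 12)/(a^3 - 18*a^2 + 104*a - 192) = (a + 1/2)/(a - 8)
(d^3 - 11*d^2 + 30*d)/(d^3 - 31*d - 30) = d*(d - 5)/(d^2 + 6*d + 5)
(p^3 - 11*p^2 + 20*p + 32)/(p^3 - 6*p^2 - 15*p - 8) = (p - 4)/(p + 1)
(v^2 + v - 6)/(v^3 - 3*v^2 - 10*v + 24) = 1/(v - 4)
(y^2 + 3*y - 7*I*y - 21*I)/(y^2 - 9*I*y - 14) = (y + 3)/(y - 2*I)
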